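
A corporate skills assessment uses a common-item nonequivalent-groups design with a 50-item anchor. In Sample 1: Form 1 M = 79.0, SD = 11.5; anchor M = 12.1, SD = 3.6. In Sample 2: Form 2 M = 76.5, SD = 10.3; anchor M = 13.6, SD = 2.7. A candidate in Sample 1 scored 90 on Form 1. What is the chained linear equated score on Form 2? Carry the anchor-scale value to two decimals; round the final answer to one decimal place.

83.9

Form 1 → anchor (Sample 1): v = (3.6/11.5)(90 − 79.0) + 12.1 = 15.54
anchor → Form 2 (Sample 2): y = (10.3/2.7)(15.54 − 13.6) + 76.5 = 83.9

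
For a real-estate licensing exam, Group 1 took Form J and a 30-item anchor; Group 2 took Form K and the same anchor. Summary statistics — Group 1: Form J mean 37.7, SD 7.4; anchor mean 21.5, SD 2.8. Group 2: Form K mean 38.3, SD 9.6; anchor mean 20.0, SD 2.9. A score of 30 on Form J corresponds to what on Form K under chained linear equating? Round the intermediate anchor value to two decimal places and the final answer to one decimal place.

33.6

Form J → anchor (Group 1): v = (2.8/7.4)(30 − 37.7) + 21.5 = 18.59
anchor → Form K (Group 2): y = (9.6/2.9)(18.59 − 20.0) + 38.3 = 33.6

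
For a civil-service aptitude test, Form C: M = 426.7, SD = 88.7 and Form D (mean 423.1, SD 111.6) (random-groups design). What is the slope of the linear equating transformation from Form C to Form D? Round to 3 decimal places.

1.258

A = SD_Y / SD_X = 111.6 / 88.7 = 1.258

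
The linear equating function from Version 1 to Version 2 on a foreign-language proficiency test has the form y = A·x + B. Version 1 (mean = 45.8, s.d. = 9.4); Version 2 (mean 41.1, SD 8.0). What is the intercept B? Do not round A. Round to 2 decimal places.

2.12

A = SD_Y / SD_X = 8.0 / 9.4 = 0.851064
B = M_Y − A·M_X = 41.1 − 0.851064 × 45.8 = 2.12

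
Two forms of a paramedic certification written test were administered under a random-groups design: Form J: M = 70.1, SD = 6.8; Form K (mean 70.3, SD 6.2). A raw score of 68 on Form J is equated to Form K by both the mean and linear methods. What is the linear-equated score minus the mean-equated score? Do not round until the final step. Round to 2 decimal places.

0.19

Mean-equated: 68 + (70.3 − 70.1) = 68.20
Linear-equated: (6.2/6.8)(68 − 70.1) + 70.3 = 68.385
Difference = 68.385 − 68.20 = 0.19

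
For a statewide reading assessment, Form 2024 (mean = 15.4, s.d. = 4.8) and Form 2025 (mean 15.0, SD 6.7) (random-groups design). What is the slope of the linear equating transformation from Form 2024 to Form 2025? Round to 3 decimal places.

1.396

A = SD_Y / SD_X = 6.7 / 4.8 = 1.396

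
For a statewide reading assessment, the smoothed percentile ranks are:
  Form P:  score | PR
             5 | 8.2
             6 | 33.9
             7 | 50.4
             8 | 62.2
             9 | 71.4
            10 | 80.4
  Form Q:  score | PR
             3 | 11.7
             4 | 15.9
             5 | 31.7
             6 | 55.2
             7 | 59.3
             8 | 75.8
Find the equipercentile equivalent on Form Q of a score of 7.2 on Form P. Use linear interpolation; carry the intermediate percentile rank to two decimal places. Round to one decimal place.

5.9

PR of 7.2 on Form P: 50.4 + (7.2 − 7)/(8 − 7) × (62.2 − 50.4) = 52.76
On Form Q, PR 52.76 falls between score 5 (PR 31.7) and 6 (PR 55.2).
Interpolate: 5 + (52.76 − 31.7)/(55.2 − 31.7) × (6 − 5) = 5.9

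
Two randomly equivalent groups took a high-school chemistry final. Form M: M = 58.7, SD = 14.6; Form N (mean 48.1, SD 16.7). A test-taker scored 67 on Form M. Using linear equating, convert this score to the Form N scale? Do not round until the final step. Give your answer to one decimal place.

Linear equating: y = (SD_Y/SD_X)(x − M_X) + M_Y
y = (16.7/14.6)(67 − 58.7) + 48.1
y = 1.143836 × 8.3 + 48.1 = 9.4938 + 48.1 = 57.6

57.6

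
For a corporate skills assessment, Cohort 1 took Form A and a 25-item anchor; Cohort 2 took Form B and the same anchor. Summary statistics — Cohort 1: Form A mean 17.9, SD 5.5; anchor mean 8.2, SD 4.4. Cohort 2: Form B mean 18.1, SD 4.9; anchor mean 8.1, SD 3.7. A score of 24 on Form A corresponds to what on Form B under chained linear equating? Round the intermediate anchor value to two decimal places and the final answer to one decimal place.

Form A → anchor (Cohort 1): v = (4.4/5.5)(24 − 17.9) + 8.2 = 13.08
anchor → Form B (Cohort 2): y = (4.9/3.7)(13.08 − 8.1) + 18.1 = 24.7

24.7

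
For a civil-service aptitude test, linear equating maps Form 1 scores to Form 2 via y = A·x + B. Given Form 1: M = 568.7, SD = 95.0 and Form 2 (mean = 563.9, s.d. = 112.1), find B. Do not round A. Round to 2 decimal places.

A = SD_Y / SD_X = 112.1 / 95.0 = 1.180000
B = M_Y − A·M_X = 563.9 − 1.180000 × 568.7 = -107.17

-107.17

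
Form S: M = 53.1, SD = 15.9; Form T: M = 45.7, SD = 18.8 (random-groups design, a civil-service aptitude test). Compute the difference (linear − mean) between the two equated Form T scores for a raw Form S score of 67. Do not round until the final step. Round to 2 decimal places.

2.54

Mean-equated: 67 + (45.7 − 53.1) = 59.60
Linear-equated: (18.8/15.9)(67 − 53.1) + 45.7 = 62.135
Difference = 62.135 − 59.60 = 2.54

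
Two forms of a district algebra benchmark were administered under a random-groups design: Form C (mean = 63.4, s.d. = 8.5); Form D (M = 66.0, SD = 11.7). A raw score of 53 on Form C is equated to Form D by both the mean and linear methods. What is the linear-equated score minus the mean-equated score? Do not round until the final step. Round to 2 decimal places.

Mean-equated: 53 + (66.0 − 63.4) = 55.60
Linear-equated: (11.7/8.5)(53 − 63.4) + 66.0 = 51.685
Difference = 51.685 − 55.60 = -3.92

-3.92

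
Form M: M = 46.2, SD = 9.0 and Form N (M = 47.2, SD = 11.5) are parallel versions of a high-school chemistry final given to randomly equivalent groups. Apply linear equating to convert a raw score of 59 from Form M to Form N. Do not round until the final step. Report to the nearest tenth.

63.6

Linear equating: y = (SD_Y/SD_X)(x − M_X) + M_Y
y = (11.5/9.0)(59 − 46.2) + 47.2
y = 1.277778 × 12.8 + 47.2 = 16.3556 + 47.2 = 63.6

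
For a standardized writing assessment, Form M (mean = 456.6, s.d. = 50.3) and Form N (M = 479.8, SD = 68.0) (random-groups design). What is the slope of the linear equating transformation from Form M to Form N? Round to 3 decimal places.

A = SD_Y / SD_X = 68.0 / 50.3 = 1.352

1.352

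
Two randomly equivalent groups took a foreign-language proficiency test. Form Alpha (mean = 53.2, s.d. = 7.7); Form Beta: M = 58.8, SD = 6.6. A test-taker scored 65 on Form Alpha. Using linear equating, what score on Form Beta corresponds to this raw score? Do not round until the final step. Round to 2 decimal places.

Linear equating: y = (SD_Y/SD_X)(x − M_X) + M_Y
y = (6.6/7.7)(65 − 53.2) + 58.8
y = 0.857143 × 11.8 + 58.8 = 10.1143 + 58.8 = 68.91

68.91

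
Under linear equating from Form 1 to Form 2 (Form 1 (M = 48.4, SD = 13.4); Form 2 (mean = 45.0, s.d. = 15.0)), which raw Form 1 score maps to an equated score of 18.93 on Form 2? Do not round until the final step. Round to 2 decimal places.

25.11

Invert y = (SD_Y/SD_X)(x − M_X) + M_Y:
x = (SD_X/SD_Y)(y − M_Y) + M_X = (13.4/15.0)(18.93 − 45.0) + 48.4
x = 0.893333 × -26.070 + 48.4 = 25.11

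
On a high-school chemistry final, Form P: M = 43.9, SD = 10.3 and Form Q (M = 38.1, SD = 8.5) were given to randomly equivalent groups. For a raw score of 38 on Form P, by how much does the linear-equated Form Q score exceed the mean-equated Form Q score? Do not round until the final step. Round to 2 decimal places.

1.03

Mean-equated: 38 + (38.1 − 43.9) = 32.20
Linear-equated: (8.5/10.3)(38 − 43.9) + 38.1 = 33.231
Difference = 33.231 − 32.20 = 1.03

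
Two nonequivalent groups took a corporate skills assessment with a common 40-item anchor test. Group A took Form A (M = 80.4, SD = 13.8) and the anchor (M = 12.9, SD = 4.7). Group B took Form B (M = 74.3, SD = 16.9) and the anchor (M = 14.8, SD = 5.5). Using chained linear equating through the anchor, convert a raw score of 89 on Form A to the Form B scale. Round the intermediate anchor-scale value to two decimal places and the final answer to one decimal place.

77.5

Form A → anchor (Group A): v = (4.7/13.8)(89 − 80.4) + 12.9 = 15.83
anchor → Form B (Group B): y = (16.9/5.5)(15.83 − 14.8) + 74.3 = 77.5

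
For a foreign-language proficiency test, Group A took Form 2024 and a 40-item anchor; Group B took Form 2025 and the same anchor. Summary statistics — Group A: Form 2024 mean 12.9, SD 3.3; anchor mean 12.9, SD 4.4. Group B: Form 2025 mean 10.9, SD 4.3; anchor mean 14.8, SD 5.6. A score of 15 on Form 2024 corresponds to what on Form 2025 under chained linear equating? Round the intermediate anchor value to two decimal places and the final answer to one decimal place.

11.6

Form 2024 → anchor (Group A): v = (4.4/3.3)(15 − 12.9) + 12.9 = 15.70
anchor → Form 2025 (Group B): y = (4.3/5.6)(15.70 − 14.8) + 10.9 = 11.6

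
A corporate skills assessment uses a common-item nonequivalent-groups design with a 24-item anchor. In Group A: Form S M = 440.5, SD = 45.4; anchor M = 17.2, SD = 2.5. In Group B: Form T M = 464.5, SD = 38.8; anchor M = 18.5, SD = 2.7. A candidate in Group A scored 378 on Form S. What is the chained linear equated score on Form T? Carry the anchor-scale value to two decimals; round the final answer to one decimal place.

Form S → anchor (Group A): v = (2.5/45.4)(378 − 440.5) + 17.2 = 13.76
anchor → Form T (Group B): y = (38.8/2.7)(13.76 − 18.5) + 464.5 = 396.4

396.4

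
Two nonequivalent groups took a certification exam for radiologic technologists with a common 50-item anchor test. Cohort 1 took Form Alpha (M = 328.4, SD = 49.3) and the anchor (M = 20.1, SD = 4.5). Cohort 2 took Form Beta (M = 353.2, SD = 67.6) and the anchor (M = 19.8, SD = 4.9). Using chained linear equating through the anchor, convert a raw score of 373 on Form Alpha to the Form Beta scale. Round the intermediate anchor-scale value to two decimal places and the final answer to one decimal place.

413.5

Form Alpha → anchor (Cohort 1): v = (4.5/49.3)(373 − 328.4) + 20.1 = 24.17
anchor → Form Beta (Cohort 2): y = (67.6/4.9)(24.17 − 19.8) + 353.2 = 413.5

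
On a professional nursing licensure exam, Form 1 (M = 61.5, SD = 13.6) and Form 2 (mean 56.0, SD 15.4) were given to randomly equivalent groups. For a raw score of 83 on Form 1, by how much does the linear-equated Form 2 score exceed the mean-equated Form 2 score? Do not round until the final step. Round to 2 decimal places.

Mean-equated: 83 + (56.0 − 61.5) = 77.50
Linear-equated: (15.4/13.6)(83 − 61.5) + 56.0 = 80.346
Difference = 80.346 − 77.50 = 2.85

2.85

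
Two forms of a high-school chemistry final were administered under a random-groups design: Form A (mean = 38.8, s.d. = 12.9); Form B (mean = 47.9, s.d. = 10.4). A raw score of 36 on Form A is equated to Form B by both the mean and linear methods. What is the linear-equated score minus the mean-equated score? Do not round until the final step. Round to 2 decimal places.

0.54

Mean-equated: 36 + (47.9 − 38.8) = 45.10
Linear-equated: (10.4/12.9)(36 − 38.8) + 47.9 = 45.643
Difference = 45.643 − 45.10 = 0.54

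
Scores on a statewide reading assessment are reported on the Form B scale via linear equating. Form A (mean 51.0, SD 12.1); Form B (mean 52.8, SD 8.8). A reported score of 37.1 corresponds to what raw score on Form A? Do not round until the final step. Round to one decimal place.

Invert y = (SD_Y/SD_X)(x − M_X) + M_Y:
x = (SD_X/SD_Y)(y − M_Y) + M_X = (12.1/8.8)(37.1 − 52.8) + 51.0
x = 1.375000 × -15.700 + 51.0 = 29.4

29.4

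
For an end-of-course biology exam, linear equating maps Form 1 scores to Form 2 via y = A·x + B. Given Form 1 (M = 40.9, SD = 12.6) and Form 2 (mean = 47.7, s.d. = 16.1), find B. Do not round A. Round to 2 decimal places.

-4.56

A = SD_Y / SD_X = 16.1 / 12.6 = 1.277778
B = M_Y − A·M_X = 47.7 − 1.277778 × 40.9 = -4.56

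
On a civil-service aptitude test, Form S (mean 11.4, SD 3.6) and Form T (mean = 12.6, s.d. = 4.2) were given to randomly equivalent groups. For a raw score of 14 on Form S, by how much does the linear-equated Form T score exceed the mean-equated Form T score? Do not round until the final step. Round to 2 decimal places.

Mean-equated: 14 + (12.6 − 11.4) = 15.20
Linear-equated: (4.2/3.6)(14 − 11.4) + 12.6 = 15.633
Difference = 15.633 − 15.20 = 0.43

0.43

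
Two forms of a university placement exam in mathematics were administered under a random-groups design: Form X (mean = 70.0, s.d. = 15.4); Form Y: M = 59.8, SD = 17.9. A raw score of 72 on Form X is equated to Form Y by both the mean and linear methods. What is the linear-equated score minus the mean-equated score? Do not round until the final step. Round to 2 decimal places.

Mean-equated: 72 + (59.8 − 70.0) = 61.80
Linear-equated: (17.9/15.4)(72 − 70.0) + 59.8 = 62.125
Difference = 62.125 − 61.80 = 0.32

0.32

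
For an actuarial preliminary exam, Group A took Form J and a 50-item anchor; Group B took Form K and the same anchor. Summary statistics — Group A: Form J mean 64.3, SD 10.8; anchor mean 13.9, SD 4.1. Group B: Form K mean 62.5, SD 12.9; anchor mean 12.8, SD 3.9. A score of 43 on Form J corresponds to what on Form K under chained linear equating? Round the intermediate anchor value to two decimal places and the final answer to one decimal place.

Form J → anchor (Group A): v = (4.1/10.8)(43 − 64.3) + 13.9 = 5.81
anchor → Form K (Group B): y = (12.9/3.9)(5.81 − 12.8) + 62.5 = 39.4

39.4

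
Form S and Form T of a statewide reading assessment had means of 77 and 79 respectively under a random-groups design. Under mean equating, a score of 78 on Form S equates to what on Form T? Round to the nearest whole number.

Mean equating: y = x + (M_Y − M_X) = 78 + (79 − 77) = 80

80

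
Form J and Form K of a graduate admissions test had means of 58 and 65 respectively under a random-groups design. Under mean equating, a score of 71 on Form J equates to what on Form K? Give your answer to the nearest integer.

78

Mean equating: y = x + (M_Y − M_X) = 71 + (65 − 58) = 78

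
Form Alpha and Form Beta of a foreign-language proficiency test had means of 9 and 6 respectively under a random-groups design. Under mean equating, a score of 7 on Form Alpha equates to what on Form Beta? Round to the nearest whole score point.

4

Mean equating: y = x + (M_Y − M_X) = 7 + (6 − 9) = 4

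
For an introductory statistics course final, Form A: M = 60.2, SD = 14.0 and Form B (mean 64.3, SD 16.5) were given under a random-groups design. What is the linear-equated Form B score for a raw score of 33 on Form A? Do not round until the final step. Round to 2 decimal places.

32.24

Linear equating: y = (SD_Y/SD_X)(x − M_X) + M_Y
y = (16.5/14.0)(33 − 60.2) + 64.3
y = 1.178571 × -27.2 + 64.3 = -32.0571 + 64.3 = 32.24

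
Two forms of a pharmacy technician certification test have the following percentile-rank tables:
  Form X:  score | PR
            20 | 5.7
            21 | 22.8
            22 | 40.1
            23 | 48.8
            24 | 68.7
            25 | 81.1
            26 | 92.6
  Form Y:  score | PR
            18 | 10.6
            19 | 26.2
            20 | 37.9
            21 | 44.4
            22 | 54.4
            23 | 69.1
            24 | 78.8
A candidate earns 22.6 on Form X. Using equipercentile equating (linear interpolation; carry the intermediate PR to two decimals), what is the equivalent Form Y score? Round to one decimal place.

PR of 22.6 on Form X: 40.1 + (22.6 − 22)/(23 − 22) × (48.8 − 40.1) = 45.32
On Form Y, PR 45.32 falls between score 21 (PR 44.4) and 22 (PR 54.4).
Interpolate: 21 + (45.32 − 44.4)/(54.4 − 44.4) × (22 − 21) = 21.1

21.1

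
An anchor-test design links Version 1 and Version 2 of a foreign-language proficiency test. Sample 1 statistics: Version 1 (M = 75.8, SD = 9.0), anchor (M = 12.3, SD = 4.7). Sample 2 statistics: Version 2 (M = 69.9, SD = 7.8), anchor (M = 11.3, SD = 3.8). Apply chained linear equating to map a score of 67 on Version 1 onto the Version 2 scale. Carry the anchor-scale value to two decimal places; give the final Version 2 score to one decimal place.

Version 1 → anchor (Sample 1): v = (4.7/9.0)(67 − 75.8) + 12.3 = 7.70
anchor → Version 2 (Sample 2): y = (7.8/3.8)(7.70 − 11.3) + 69.9 = 62.5

62.5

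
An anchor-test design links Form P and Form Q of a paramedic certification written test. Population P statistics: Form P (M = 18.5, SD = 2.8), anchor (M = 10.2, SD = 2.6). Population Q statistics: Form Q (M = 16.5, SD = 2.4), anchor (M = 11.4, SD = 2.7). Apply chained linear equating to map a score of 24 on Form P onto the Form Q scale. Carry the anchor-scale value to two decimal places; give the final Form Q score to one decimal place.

20.0

Form P → anchor (Population P): v = (2.6/2.8)(24 − 18.5) + 10.2 = 15.31
anchor → Form Q (Population Q): y = (2.4/2.7)(15.31 − 11.4) + 16.5 = 20.0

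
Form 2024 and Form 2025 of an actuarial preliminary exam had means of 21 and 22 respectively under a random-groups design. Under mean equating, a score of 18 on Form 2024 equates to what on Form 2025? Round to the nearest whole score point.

Mean equating: y = x + (M_Y − M_X) = 18 + (22 − 21) = 19

19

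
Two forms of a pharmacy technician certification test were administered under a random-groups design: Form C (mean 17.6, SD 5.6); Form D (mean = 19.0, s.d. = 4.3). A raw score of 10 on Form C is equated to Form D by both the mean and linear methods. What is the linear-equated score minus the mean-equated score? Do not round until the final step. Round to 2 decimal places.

Mean-equated: 10 + (19.0 − 17.6) = 11.40
Linear-equated: (4.3/5.6)(10 − 17.6) + 19.0 = 13.164
Difference = 13.164 − 11.40 = 1.76

1.76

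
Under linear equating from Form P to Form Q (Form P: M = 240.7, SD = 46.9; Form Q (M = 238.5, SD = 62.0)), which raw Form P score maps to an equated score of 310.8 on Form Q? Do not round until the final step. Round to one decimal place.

Invert y = (SD_Y/SD_X)(x − M_X) + M_Y:
x = (SD_X/SD_Y)(y − M_Y) + M_X = (46.9/62.0)(310.8 − 238.5) + 240.7
x = 0.756452 × 72.300 + 240.7 = 295.4

295.4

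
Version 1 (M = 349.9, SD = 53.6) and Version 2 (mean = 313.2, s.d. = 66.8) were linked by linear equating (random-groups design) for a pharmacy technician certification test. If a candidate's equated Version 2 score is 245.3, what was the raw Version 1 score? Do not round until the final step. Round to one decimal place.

Invert y = (SD_Y/SD_X)(x − M_X) + M_Y:
x = (SD_X/SD_Y)(y − M_Y) + M_X = (53.6/66.8)(245.3 − 313.2) + 349.9
x = 0.802395 × -67.900 + 349.9 = 295.4

295.4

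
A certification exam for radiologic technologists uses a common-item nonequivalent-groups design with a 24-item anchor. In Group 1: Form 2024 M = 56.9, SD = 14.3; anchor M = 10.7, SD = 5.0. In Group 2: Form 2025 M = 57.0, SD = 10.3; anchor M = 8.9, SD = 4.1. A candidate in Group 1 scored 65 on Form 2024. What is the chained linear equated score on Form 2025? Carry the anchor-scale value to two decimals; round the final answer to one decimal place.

Form 2024 → anchor (Group 1): v = (5.0/14.3)(65 − 56.9) + 10.7 = 13.53
anchor → Form 2025 (Group 2): y = (10.3/4.1)(13.53 − 8.9) + 57.0 = 68.6

68.6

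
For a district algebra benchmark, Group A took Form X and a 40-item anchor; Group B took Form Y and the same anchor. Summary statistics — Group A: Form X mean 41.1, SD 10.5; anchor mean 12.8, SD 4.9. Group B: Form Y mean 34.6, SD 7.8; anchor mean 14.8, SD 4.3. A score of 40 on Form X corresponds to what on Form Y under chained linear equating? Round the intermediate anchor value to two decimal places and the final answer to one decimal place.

30.0

Form X → anchor (Group A): v = (4.9/10.5)(40 − 41.1) + 12.8 = 12.29
anchor → Form Y (Group B): y = (7.8/4.3)(12.29 − 14.8) + 34.6 = 30.0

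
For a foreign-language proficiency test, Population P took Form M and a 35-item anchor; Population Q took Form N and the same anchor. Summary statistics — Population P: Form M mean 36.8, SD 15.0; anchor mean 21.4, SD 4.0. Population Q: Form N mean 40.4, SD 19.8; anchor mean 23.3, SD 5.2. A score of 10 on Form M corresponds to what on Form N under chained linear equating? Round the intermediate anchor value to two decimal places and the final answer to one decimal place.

Form M → anchor (Population P): v = (4.0/15.0)(10 − 36.8) + 21.4 = 14.25
anchor → Form N (Population Q): y = (19.8/5.2)(14.25 − 23.3) + 40.4 = 5.9

5.9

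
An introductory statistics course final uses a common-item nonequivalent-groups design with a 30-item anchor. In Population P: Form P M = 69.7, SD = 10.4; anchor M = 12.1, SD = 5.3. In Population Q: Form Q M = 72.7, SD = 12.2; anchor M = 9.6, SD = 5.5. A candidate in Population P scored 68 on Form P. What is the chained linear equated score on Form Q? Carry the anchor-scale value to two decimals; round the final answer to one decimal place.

76.3

Form P → anchor (Population P): v = (5.3/10.4)(68 − 69.7) + 12.1 = 11.23
anchor → Form Q (Population Q): y = (12.2/5.5)(11.23 − 9.6) + 72.7 = 76.3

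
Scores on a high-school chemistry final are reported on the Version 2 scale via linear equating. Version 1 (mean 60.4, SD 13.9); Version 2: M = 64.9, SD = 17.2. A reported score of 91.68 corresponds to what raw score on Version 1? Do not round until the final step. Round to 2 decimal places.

82.04

Invert y = (SD_Y/SD_X)(x − M_X) + M_Y:
x = (SD_X/SD_Y)(y − M_Y) + M_X = (13.9/17.2)(91.68 − 64.9) + 60.4
x = 0.808140 × 26.780 + 60.4 = 82.04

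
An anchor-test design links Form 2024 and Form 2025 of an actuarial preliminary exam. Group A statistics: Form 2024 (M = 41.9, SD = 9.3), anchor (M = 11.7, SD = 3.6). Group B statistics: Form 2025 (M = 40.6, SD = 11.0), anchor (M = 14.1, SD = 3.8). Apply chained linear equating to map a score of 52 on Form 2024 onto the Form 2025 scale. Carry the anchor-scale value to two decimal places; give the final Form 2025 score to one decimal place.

Form 2024 → anchor (Group A): v = (3.6/9.3)(52 − 41.9) + 11.7 = 15.61
anchor → Form 2025 (Group B): y = (11.0/3.8)(15.61 − 14.1) + 40.6 = 45.0

45.0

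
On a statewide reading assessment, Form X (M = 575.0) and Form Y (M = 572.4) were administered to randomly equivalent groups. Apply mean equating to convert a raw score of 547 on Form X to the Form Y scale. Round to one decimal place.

544.4

Mean equating: y = x + (M_Y − M_X) = 547 + (572.4 − 575.0) = 544.4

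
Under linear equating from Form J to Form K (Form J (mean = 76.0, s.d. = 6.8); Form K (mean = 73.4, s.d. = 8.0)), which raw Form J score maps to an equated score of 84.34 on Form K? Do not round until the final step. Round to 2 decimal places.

Invert y = (SD_Y/SD_X)(x − M_X) + M_Y:
x = (SD_X/SD_Y)(y − M_Y) + M_X = (6.8/8.0)(84.34 − 73.4) + 76.0
x = 0.850000 × 10.940 + 76.0 = 85.30

85.30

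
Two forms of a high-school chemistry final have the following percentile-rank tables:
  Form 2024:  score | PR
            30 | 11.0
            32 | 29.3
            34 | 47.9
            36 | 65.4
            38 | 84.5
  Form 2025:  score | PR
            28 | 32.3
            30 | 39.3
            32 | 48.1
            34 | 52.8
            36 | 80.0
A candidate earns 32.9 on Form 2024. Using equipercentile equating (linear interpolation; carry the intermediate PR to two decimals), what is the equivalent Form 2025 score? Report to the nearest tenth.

PR of 32.9 on Form 2024: 29.3 + (32.9 − 32)/(34 − 32) × (47.9 − 29.3) = 37.67
On Form 2025, PR 37.67 falls between score 28 (PR 32.3) and 30 (PR 39.3).
Interpolate: 28 + (37.67 − 32.3)/(39.3 − 32.3) × (30 − 28) = 29.5

29.5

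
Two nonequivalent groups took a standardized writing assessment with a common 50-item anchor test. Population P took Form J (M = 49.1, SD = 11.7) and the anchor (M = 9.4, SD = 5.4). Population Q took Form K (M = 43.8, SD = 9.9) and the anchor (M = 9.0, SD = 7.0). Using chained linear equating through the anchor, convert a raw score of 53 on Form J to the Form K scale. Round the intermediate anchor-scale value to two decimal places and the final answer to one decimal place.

46.9

Form J → anchor (Population P): v = (5.4/11.7)(53 − 49.1) + 9.4 = 11.20
anchor → Form K (Population Q): y = (9.9/7.0)(11.20 − 9.0) + 43.8 = 46.9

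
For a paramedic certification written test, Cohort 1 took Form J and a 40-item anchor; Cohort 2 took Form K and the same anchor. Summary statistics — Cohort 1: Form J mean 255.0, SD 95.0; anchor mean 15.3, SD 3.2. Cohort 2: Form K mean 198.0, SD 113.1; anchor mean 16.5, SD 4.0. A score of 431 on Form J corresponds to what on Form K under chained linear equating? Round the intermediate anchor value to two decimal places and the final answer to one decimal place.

331.7

Form J → anchor (Cohort 1): v = (3.2/95.0)(431 − 255.0) + 15.3 = 21.23
anchor → Form K (Cohort 2): y = (113.1/4.0)(21.23 − 16.5) + 198.0 = 331.7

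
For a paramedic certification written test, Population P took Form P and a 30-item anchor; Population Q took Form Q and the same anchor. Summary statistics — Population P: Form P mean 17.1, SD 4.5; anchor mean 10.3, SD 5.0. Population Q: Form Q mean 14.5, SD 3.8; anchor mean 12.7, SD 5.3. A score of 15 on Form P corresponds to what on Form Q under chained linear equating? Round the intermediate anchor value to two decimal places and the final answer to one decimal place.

Form P → anchor (Population P): v = (5.0/4.5)(15 − 17.1) + 10.3 = 7.97
anchor → Form Q (Population Q): y = (3.8/5.3)(7.97 − 12.7) + 14.5 = 11.1

11.1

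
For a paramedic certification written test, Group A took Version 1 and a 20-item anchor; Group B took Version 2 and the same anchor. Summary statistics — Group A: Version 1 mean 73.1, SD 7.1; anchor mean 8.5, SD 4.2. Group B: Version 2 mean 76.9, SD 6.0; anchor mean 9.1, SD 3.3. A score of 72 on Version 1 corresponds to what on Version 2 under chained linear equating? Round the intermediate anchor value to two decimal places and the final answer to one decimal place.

Version 1 → anchor (Group A): v = (4.2/7.1)(72 − 73.1) + 8.5 = 7.85
anchor → Version 2 (Group B): y = (6.0/3.3)(7.85 − 9.1) + 76.9 = 74.6

74.6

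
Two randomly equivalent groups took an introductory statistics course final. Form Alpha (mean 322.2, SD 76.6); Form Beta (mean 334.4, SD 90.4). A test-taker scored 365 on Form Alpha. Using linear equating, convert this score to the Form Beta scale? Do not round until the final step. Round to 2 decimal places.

Linear equating: y = (SD_Y/SD_X)(x − M_X) + M_Y
y = (90.4/76.6)(365 − 322.2) + 334.4
y = 1.180157 × 42.8 + 334.4 = 50.5107 + 334.4 = 384.91

384.91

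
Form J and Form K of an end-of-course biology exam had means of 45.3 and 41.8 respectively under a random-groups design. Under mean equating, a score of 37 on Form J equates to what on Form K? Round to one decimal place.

Mean equating: y = x + (M_Y − M_X) = 37 + (41.8 − 45.3) = 33.5

33.5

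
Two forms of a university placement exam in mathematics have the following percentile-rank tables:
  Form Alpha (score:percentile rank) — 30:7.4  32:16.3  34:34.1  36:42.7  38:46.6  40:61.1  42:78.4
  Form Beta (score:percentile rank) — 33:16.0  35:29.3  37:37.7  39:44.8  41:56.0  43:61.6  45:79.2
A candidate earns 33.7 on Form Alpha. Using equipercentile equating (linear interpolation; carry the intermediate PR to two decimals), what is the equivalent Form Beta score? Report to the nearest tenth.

35.5

PR of 33.7 on Form Alpha: 16.3 + (33.7 − 32)/(34 − 32) × (34.1 − 16.3) = 31.43
On Form Beta, PR 31.43 falls between score 35 (PR 29.3) and 37 (PR 37.7).
Interpolate: 35 + (31.43 − 29.3)/(37.7 − 29.3) × (37 − 35) = 35.5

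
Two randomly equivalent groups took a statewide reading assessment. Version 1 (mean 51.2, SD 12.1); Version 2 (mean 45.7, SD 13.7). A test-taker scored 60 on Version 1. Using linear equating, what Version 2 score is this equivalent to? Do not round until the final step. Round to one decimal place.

Linear equating: y = (SD_Y/SD_X)(x − M_X) + M_Y
y = (13.7/12.1)(60 − 51.2) + 45.7
y = 1.132231 × 8.8 + 45.7 = 9.9636 + 45.7 = 55.7

55.7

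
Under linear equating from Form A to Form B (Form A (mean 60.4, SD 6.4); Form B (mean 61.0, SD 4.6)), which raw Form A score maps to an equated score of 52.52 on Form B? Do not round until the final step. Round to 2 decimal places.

48.60

Invert y = (SD_Y/SD_X)(x − M_X) + M_Y:
x = (SD_X/SD_Y)(y − M_Y) + M_X = (6.4/4.6)(52.52 − 61.0) + 60.4
x = 1.391304 × -8.480 + 60.4 = 48.60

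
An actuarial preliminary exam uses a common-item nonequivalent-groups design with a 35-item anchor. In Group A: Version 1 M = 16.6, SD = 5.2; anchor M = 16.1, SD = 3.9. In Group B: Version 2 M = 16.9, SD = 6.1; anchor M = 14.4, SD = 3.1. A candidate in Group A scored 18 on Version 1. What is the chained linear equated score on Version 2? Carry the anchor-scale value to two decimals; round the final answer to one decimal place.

Version 1 → anchor (Group A): v = (3.9/5.2)(18 − 16.6) + 16.1 = 17.15
anchor → Version 2 (Group B): y = (6.1/3.1)(17.15 − 14.4) + 16.9 = 22.3

22.3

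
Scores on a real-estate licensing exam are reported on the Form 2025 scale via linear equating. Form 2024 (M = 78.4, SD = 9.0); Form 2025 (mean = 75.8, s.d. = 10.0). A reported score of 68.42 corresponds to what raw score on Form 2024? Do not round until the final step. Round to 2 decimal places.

Invert y = (SD_Y/SD_X)(x − M_X) + M_Y:
x = (SD_X/SD_Y)(y − M_Y) + M_X = (9.0/10.0)(68.42 − 75.8) + 78.4
x = 0.900000 × -7.380 + 78.4 = 71.76

71.76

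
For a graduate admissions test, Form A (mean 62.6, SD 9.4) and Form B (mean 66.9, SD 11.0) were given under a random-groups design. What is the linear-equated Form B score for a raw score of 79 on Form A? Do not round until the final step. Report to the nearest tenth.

Linear equating: y = (SD_Y/SD_X)(x − M_X) + M_Y
y = (11.0/9.4)(79 − 62.6) + 66.9
y = 1.170213 × 16.4 + 66.9 = 19.1915 + 66.9 = 86.1

86.1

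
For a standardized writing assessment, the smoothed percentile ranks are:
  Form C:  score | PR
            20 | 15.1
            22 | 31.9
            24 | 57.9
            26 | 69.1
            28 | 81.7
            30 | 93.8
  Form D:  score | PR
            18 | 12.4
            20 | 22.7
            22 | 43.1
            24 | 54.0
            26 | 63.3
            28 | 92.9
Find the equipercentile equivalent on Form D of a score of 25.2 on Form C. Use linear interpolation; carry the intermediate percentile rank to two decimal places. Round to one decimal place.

PR of 25.2 on Form C: 57.9 + (25.2 − 24)/(26 − 24) × (69.1 − 57.9) = 64.62
On Form D, PR 64.62 falls between score 26 (PR 63.3) and 28 (PR 92.9).
Interpolate: 26 + (64.62 − 63.3)/(92.9 − 63.3) × (28 − 26) = 26.1

26.1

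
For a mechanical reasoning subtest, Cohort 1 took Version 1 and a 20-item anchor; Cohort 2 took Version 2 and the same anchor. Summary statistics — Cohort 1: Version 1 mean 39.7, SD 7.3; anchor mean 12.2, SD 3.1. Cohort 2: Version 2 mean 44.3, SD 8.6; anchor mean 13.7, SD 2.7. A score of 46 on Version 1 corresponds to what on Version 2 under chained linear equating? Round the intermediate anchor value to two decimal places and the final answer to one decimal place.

Version 1 → anchor (Cohort 1): v = (3.1/7.3)(46 − 39.7) + 12.2 = 14.88
anchor → Version 2 (Cohort 2): y = (8.6/2.7)(14.88 − 13.7) + 44.3 = 48.1

48.1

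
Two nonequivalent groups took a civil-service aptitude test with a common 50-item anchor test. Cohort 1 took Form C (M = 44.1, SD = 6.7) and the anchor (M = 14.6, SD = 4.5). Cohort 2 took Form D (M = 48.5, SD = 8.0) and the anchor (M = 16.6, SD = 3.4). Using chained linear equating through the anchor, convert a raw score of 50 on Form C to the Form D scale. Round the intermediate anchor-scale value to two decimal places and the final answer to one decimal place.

53.1

Form C → anchor (Cohort 1): v = (4.5/6.7)(50 − 44.1) + 14.6 = 18.56
anchor → Form D (Cohort 2): y = (8.0/3.4)(18.56 − 16.6) + 48.5 = 53.1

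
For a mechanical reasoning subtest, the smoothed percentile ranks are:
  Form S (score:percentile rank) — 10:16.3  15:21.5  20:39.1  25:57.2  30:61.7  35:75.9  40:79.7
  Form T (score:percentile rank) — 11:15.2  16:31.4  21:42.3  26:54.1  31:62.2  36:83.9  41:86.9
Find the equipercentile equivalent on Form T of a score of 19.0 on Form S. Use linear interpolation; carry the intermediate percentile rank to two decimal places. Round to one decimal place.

PR of 19.0 on Form S: 21.5 + (19.0 − 15)/(20 − 15) × (39.1 − 21.5) = 35.58
On Form T, PR 35.58 falls between score 16 (PR 31.4) and 21 (PR 42.3).
Interpolate: 16 + (35.58 − 31.4)/(42.3 − 31.4) × (21 − 16) = 17.9

17.9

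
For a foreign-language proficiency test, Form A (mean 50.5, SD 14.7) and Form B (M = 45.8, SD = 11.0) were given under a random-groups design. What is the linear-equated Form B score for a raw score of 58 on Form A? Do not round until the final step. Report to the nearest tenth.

Linear equating: y = (SD_Y/SD_X)(x − M_X) + M_Y
y = (11.0/14.7)(58 − 50.5) + 45.8
y = 0.748299 × 7.5 + 45.8 = 5.6122 + 45.8 = 51.4

51.4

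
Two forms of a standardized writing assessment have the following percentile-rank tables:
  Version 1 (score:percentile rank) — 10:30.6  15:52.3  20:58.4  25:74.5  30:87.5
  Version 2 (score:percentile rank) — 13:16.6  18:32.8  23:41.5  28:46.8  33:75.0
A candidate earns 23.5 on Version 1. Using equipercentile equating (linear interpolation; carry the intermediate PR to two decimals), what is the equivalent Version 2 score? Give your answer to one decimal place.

PR of 23.5 on Version 1: 58.4 + (23.5 − 20)/(25 − 20) × (74.5 − 58.4) = 69.67
On Version 2, PR 69.67 falls between score 28 (PR 46.8) and 33 (PR 75.0).
Interpolate: 28 + (69.67 − 46.8)/(75.0 − 46.8) × (33 − 28) = 32.1

32.1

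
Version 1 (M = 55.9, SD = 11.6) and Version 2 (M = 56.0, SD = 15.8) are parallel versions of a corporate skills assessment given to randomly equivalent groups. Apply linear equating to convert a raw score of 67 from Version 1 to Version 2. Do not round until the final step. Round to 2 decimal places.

Linear equating: y = (SD_Y/SD_X)(x − M_X) + M_Y
y = (15.8/11.6)(67 − 55.9) + 56.0
y = 1.362069 × 11.1 + 56.0 = 15.1190 + 56.0 = 71.12

71.12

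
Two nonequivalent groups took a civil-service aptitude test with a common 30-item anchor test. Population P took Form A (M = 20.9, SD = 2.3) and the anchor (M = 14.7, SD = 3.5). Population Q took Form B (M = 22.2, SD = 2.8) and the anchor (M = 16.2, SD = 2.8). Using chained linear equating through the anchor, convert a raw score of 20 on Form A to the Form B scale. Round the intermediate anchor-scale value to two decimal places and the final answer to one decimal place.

19.3

Form A → anchor (Population P): v = (3.5/2.3)(20 − 20.9) + 14.7 = 13.33
anchor → Form B (Population Q): y = (2.8/2.8)(13.33 − 16.2) + 22.2 = 19.3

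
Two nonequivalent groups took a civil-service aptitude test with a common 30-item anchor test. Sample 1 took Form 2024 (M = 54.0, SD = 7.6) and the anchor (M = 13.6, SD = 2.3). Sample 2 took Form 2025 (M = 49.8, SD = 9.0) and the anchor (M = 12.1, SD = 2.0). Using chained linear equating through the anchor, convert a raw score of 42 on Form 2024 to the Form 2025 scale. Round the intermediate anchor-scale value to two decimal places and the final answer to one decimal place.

40.2

Form 2024 → anchor (Sample 1): v = (2.3/7.6)(42 − 54.0) + 13.6 = 9.97
anchor → Form 2025 (Sample 2): y = (9.0/2.0)(9.97 − 12.1) + 49.8 = 40.2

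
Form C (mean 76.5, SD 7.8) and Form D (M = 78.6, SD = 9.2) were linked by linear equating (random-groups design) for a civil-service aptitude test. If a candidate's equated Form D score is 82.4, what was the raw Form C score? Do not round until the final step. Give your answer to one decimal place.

79.7

Invert y = (SD_Y/SD_X)(x − M_X) + M_Y:
x = (SD_X/SD_Y)(y − M_Y) + M_X = (7.8/9.2)(82.4 − 78.6) + 76.5
x = 0.847826 × 3.800 + 76.5 = 79.7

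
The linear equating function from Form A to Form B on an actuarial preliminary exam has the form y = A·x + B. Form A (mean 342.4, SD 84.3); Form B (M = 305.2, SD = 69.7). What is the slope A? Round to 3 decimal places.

A = SD_Y / SD_X = 69.7 / 84.3 = 0.827

0.827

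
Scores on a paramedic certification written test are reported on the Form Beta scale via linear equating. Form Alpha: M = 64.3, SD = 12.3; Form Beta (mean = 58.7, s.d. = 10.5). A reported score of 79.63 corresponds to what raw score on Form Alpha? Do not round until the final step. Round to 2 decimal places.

Invert y = (SD_Y/SD_X)(x − M_X) + M_Y:
x = (SD_X/SD_Y)(y − M_Y) + M_X = (12.3/10.5)(79.63 − 58.7) + 64.3
x = 1.171429 × 20.930 + 64.3 = 88.82

88.82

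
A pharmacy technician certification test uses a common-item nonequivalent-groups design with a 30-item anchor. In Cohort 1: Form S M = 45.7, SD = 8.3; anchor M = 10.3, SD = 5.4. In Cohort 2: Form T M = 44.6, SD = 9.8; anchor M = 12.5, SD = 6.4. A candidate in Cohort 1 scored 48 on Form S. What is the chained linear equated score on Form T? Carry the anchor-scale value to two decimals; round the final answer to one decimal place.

43.5

Form S → anchor (Cohort 1): v = (5.4/8.3)(48 − 45.7) + 10.3 = 11.80
anchor → Form T (Cohort 2): y = (9.8/6.4)(11.80 − 12.5) + 44.6 = 43.5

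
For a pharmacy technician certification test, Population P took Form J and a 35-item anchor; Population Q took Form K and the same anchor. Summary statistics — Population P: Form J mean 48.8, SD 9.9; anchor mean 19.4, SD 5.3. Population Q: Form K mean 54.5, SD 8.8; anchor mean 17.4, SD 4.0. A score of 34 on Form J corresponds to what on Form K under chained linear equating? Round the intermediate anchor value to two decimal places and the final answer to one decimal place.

Form J → anchor (Population P): v = (5.3/9.9)(34 − 48.8) + 19.4 = 11.48
anchor → Form K (Population Q): y = (8.8/4.0)(11.48 − 17.4) + 54.5 = 41.5

41.5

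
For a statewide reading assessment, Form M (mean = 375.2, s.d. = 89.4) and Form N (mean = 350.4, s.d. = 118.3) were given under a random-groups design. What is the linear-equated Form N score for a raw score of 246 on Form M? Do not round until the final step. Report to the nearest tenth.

Linear equating: y = (SD_Y/SD_X)(x − M_X) + M_Y
y = (118.3/89.4)(246 − 375.2) + 350.4
y = 1.323266 × -129.2 + 350.4 = -170.9660 + 350.4 = 179.4

179.4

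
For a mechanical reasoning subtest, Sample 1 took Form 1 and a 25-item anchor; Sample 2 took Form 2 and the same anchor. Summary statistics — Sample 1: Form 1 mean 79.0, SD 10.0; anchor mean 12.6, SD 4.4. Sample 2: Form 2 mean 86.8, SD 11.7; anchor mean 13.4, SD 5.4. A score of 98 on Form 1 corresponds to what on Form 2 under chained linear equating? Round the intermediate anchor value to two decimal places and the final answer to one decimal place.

Form 1 → anchor (Sample 1): v = (4.4/10.0)(98 − 79.0) + 12.6 = 20.96
anchor → Form 2 (Sample 2): y = (11.7/5.4)(20.96 − 13.4) + 86.8 = 103.2

103.2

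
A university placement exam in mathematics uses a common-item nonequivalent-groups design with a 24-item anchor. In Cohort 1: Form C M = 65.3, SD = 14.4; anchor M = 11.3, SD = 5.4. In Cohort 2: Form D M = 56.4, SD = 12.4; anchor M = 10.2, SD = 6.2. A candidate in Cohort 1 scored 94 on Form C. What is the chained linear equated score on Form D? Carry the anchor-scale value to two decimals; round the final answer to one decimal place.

80.1

Form C → anchor (Cohort 1): v = (5.4/14.4)(94 − 65.3) + 11.3 = 22.06
anchor → Form D (Cohort 2): y = (12.4/6.2)(22.06 − 10.2) + 56.4 = 80.1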